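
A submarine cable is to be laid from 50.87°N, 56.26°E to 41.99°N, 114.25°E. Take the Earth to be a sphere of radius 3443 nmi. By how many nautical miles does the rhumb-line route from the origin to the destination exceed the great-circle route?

Great circle: cos σ = sin φ₁ sin φ₂ + cos φ₁ cos φ₂ cos Δλ,  σ = 0.6957 rad → d_gc = 2395.4 nmi
Rhumb line: Δψ = -0.2256, q = Δφ/Δψ = 0.6870, d_rh = R√(Δφ²+q²Δλ²) = 2452.8 nmi
Excess = 2452.8 − 2395.4 = 57.4 ≈ 57 nmi

57 nmi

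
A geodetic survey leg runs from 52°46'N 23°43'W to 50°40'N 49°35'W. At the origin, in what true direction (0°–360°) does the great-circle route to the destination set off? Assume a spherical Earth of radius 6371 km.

θ = atan2( sin Δλ·cos φ₂ ,  cos φ₁ sin φ₂ − sin φ₁ cos φ₂ cos Δλ )
  = atan2(-0.2765, +0.0139) = 272.88°

272.9°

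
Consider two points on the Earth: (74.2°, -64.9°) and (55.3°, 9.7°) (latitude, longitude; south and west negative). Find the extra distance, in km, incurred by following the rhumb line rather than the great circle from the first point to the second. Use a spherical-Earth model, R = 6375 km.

Great circle: cos σ = sin φ₁ sin φ₂ + cos φ₁ cos φ₂ cos Δλ,  σ = 0.5877 rad → d_gc = 3746.3 km
Rhumb line: Δψ = -0.8116, q = Δφ/Δψ = 0.4064, d_rh = R√(Δφ²+q²Δλ²) = 3975.3 km
Excess = 3975.3 − 3746.3 = 229.0 ≈ 229 km

229 km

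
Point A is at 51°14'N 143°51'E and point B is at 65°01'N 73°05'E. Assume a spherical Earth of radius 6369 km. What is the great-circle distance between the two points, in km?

4163 km

Haversine: a = sin²(Δφ/2)+cos φ₁ cos φ₂ sin²(Δλ/2) = 0.10307;  σ = 2·atan2(√a,√(1−a))
σ = 37.452° → d = Rσ = 6369·0.65366 = 4163 km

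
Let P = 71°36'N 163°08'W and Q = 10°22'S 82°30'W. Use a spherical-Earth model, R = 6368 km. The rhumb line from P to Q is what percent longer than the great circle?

Great circle: σ = 1.6913 rad → d_gc = Rσ = 10770.2 km
Rhumb: Δφ = -1.4306, Δλ = +1.4073, Δψ = -2.0023, q = Δφ/Δψ = 0.7145 → d_rh = R√(Δφ²+q²Δλ²) = 11135.1 km
Excess = (11135.1 − 10770.2) / 10770.2 = 364.9 / 10770.2 = 3.39% ≈ 3.4%

3.4%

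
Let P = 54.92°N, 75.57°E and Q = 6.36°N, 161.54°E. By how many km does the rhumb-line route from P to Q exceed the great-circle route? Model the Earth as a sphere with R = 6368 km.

Great circle: cos σ = sin φ₁ sin φ₂ + cos φ₁ cos φ₂ cos Δλ,  σ = 1.4396 rad → d_gc = 9167.5 km
Rhumb line: Δψ = -1.0406, q = Δφ/Δψ = 0.8145, d_rh = R√(Δφ²+q²Δλ²) = 9470.7 km
Excess = 9470.7 − 9167.5 = 303.2 ≈ 303 km

303 km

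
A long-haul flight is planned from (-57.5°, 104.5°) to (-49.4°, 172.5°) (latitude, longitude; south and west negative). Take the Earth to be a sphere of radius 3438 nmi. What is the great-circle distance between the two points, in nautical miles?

2372 nmi

cos σ = sin φ₁ sin φ₂ + cos φ₁ cos φ₂ cos Δλ
      = sin(-57.50°)sin(-49.40°) + cos(-57.50°)cos(-49.40°)cos(68.00°) = 0.7713
σ = 39.525° → d = Rσ = 3438·0.68984 = 2372 nmi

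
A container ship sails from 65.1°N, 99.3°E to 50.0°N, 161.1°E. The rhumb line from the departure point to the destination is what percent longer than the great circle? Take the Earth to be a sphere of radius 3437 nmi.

Great circle: σ = 0.6046 rad → d_gc = Rσ = 2078.0 nmi
Rhumb: Δφ = -0.2635, Δλ = +1.0786, Δψ = -0.4999, q = Δφ/Δψ = 0.5272 → d_rh = R√(Δφ²+q²Δλ²) = 2154.1 nmi
Excess = (2154.1 − 2078.0) / 2078.0 = 76.1 / 2078.0 = 3.66% ≈ 3.7%

3.7%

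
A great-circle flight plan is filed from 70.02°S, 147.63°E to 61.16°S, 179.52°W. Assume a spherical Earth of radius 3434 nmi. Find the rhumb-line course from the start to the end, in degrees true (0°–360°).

56.6°

Δψ = ln[tan(π/4+φ₂/2)/tan(π/4+φ₁/2)] = +0.3783
Δλ = +0.5733 rad (taken the short way round)
course = atan2(Δλ, Δψ) = 56.59°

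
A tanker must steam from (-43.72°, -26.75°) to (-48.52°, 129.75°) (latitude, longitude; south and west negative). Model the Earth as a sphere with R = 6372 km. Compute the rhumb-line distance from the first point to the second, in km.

Δψ = ln[tan(π/4+φ₂/2)/tan(π/4+φ₁/2)] = -0.1210;  Δφ = -0.0838 rad,  Δλ = +2.7314 rad
q = Δφ/Δψ = 0.6925
d = R·√(Δφ² + q²Δλ²) = 6372·1.89340 = 12065 km

12065 km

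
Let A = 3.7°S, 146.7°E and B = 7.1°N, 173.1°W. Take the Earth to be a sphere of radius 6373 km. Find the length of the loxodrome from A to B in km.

Δψ = ln[tan(π/4+φ₂/2)/tan(π/4+φ₁/2)] = +0.1889;  Δφ = +0.1885 rad,  Δλ = +0.7016 rad
q = Δφ/Δψ = 0.9981
d = R·√(Δφ² + q²Δλ²) = 6373·0.72520 = 4622 km

4622 km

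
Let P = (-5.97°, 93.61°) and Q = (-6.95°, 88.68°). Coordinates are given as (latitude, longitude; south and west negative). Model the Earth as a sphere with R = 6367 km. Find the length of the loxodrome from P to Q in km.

555 km

Δψ = ln[tan(π/4+φ₂/2)/tan(π/4+φ₁/2)] = -0.0172;  Δφ = -0.0171 rad,  Δλ = -0.0860 rad
q = Δφ/Δψ = 0.9936
d = R·√(Δφ² + q²Δλ²) = 6367·0.08719 = 555 km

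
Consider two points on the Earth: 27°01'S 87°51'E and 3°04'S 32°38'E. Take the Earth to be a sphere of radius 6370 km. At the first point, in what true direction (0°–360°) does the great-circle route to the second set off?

N = sin Δλ·cos φ₂ = -0.8201;  D = cos φ₁ sin φ₂ − sin φ₁ cos φ₂ cos Δλ = +0.2111
initial course = atan2(N, D) = 284.43°

284.4°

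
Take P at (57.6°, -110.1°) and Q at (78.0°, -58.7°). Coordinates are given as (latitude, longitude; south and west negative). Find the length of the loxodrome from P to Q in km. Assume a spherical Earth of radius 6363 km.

3021 km

Δψ = ln[tan(π/4+φ₂/2)/tan(π/4+φ₁/2)] = +1.0167;  Δφ = +0.3560 rad,  Δλ = +0.8971 rad
q = Δφ/Δψ = 0.3502
d = R·√(Δφ² + q²Δλ²) = 6363·0.47483 = 3021 km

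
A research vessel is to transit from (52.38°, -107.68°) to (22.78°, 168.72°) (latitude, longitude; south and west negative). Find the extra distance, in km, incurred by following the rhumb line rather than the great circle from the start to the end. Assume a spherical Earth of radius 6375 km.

305 km

Great circle: cos σ = sin φ₁ sin φ₂ + cos φ₁ cos φ₂ cos Δλ,  σ = 1.1924 rad → d_gc = 7601.60 km
Rhumb line: Δψ = -0.6685, q = Δφ/Δψ = 0.7728, d_rh = R√(Δφ²+q²Δλ²) = 7907.08 km
Excess = 7907.08 − 7601.60 = 305.48 ≈ 305 km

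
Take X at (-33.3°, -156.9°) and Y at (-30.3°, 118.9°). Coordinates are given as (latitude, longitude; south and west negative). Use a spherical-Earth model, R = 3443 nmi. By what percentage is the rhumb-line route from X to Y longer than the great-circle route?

3.0%

Great circle: σ = 1.2133 rad → d_gc = Rσ = 4177.4 nmi
Rhumb: Δφ = +0.0524, Δλ = -1.4696, Δψ = +0.0616, q = Δφ/Δψ = 0.8497 → d_rh = R√(Δφ²+q²Δλ²) = 4303.1 nmi
Excess = (4303.1 − 4177.4) / 4177.4 = 125.7 / 4177.4 = 3.01% ≈ 3.0%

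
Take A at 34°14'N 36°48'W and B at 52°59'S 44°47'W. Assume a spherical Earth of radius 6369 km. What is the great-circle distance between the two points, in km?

Haversine: a = sin²(Δφ/2)+cos φ₁ cos φ₂ sin²(Δλ/2) = 0.47813;  σ = 2·atan2(√a,√(1−a))
σ = 87.493° → d = Rσ = 6369·1.52705 = 9726 km

9726 km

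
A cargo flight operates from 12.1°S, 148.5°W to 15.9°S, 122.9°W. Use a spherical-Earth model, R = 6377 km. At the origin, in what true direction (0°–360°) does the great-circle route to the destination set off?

θ = atan2( sin Δλ·cos φ₂ ,  cos φ₁ sin φ₂ − sin φ₁ cos φ₂ cos Δλ )
  = atan2(+0.4156, -0.0861) = 101.70°

101.7°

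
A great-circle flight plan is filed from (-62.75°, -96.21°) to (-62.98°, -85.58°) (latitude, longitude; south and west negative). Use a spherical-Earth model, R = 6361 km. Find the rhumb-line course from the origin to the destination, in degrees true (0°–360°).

92.7°

Δψ = ln[tan(π/4+φ₂/2)/tan(π/4+φ₁/2)] = -0.0088
Δλ = +0.1855 rad (taken the short way round)
course = atan2(Δλ, Δψ) = 92.72°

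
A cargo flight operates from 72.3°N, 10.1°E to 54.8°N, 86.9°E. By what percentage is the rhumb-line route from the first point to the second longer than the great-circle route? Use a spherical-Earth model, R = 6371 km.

Great circle: σ = 0.6120 rad → d_gc = Rσ = 3899.3 km
Rhumb: Δφ = -0.3054, Δλ = +1.3404, Δψ = -0.7116, q = Δφ/Δψ = 0.4292 → d_rh = R√(Δφ²+q²Δλ²) = 4149.7 km
Excess = (4149.7 − 3899.3) / 3899.3 = 250.4 / 3899.3 = 6.42% ≈ 6.4%

6.4%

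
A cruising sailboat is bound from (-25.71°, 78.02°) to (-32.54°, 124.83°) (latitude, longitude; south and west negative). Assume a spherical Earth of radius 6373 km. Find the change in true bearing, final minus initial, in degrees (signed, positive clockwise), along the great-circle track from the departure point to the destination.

-23.8°

Initial bearing θ₁ = atan2(sin Δλ cos φ₂, cos φ₁ sin φ₂ − sin φ₁ cos φ₂ cos Δλ) = 110.87°
Final bearing θ₂ = (initial bearing from the destination back to the start) + 180° = 87.04°
Δθ = θ₂ − θ₁ = -23.8°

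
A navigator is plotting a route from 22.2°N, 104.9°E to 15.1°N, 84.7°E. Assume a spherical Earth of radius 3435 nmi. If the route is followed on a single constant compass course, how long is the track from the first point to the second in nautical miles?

1223 nmi

Rhumb course C = atan2(Δλ, Δψ) with Δψ = ln[tan(π/4+φ₂/2)/tan(π/4+φ₁/2)] = -0.1309, Δλ = -0.3526 → C = 249.63°
d = R·|Δφ| / |cos C| = 3435·0.12392 / 0.34804 = 1223 nmi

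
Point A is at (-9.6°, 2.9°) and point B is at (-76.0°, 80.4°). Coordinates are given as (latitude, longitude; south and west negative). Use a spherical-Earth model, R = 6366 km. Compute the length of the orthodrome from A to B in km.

8630 km

cos σ = sin φ₁ sin φ₂ + cos φ₁ cos φ₂ cos Δλ
      = sin(-9.60°)sin(-76.00°) + cos(-9.60°)cos(-76.00°)cos(77.50°) = 0.2134
σ = 77.676° → d = Rσ = 6366·1.35570 = 8630 km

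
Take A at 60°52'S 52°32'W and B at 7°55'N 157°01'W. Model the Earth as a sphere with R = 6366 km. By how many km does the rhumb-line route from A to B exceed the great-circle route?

548 km

Great circle: cos σ = sin φ₁ sin φ₂ + cos φ₁ cos φ₂ cos Δλ,  σ = 1.8141 rad → d_gc = 11548.5 km
Rhumb line: Δψ = +1.4862, q = Δφ/Δψ = 0.8077, d_rh = R√(Δφ²+q²Δλ²) = 12096.9 km
Excess = 12096.9 − 11548.5 = 548.4 ≈ 548 km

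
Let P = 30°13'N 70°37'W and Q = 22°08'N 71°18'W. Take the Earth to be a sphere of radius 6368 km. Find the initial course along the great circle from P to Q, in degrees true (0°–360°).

N = sin Δλ·cos φ₂ = -0.0110;  D = cos φ₁ sin φ₂ − sin φ₁ cos φ₂ cos Δλ = -0.1406
initial course = atan2(N, D) = 184.49°

184.5°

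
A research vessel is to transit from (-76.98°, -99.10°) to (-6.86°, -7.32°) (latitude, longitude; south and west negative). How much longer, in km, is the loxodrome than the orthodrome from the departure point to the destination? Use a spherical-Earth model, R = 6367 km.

Great circle: cos σ = sin φ₁ sin φ₂ + cos φ₁ cos φ₂ cos Δλ,  σ = 1.4612 rad → d_gc = 9303.2 km
Rhumb line: Δψ = +2.0506, q = Δφ/Δψ = 0.5968, d_rh = R√(Δφ²+q²Δλ²) = 9887.8 km
Excess = 9887.8 − 9303.2 = 584.6 ≈ 585 km

585 km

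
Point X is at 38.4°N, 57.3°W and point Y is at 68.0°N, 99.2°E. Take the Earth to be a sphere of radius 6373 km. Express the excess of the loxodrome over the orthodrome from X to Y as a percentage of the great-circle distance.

29.7%

Great circle: σ = 1.2591 rad → d_gc = Rσ = 8024.1 km
Rhumb: Δφ = +0.5166, Δλ = +2.7314, Δψ = +0.9111, q = Δφ/Δψ = 0.5670 → d_rh = R√(Δφ²+q²Δλ²) = 10405.5 km
Excess = (10405.5 − 8024.1) / 8024.1 = 2381.4 / 8024.1 = 29.68% ≈ 29.7%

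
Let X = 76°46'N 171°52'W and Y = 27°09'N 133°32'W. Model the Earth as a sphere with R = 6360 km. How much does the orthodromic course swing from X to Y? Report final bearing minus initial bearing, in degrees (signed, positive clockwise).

+33.6°

Initial bearing θ₁ = atan2(sin Δλ cos φ₂, cos φ₁ sin φ₂ − sin φ₁ cos φ₂ cos Δλ) = 136.17°
Final bearing θ₂ = (initial bearing from the destination back to the start) + 180° = 169.74°
Δθ = θ₂ − θ₁ = +33.6°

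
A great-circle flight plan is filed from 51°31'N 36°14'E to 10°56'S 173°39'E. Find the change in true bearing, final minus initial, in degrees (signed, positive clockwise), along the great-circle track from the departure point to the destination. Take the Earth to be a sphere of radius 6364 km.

+92.3°

Initial bearing θ₁ = atan2(sin Δλ cos φ₂, cos φ₁ sin φ₂ − sin φ₁ cos φ₂ cos Δλ) = 56.02°
Final bearing θ₂ = (initial bearing from the destination back to the start) + 180° = 148.30°
Δθ = θ₂ − θ₁ = +92.3°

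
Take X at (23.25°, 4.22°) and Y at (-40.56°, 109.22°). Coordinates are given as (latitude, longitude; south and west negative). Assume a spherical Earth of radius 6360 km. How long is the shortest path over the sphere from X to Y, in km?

cos σ = sin φ₁ sin φ₂ + cos φ₁ cos φ₂ cos Δλ
      = sin(23.25°)sin(-40.56°) + cos(23.25°)cos(-40.56°)cos(105.00°) = -0.4373
σ = 115.934° → d = Rσ = 6360·2.02344 = 12869 km

12869 km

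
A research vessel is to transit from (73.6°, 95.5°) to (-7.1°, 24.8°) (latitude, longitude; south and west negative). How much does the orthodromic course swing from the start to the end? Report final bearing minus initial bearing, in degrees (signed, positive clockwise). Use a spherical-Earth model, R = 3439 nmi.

Initial bearing θ₁ = atan2(sin Δλ cos φ₂, cos φ₁ sin φ₂ − sin φ₁ cos φ₂ cos Δλ) = 249.53°
Final bearing θ₂ = (initial bearing from the destination back to the start) + 180° = 195.46°
Δθ = θ₂ − θ₁ = -54.1°

-54.1°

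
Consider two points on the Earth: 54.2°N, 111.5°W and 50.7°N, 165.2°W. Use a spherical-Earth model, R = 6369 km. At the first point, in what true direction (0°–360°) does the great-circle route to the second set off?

286.2°

N = sin Δλ·cos φ₂ = -0.5105;  D = cos φ₁ sin φ₂ − sin φ₁ cos φ₂ cos Δλ = +0.1485
initial course = atan2(N, D) = 286.22°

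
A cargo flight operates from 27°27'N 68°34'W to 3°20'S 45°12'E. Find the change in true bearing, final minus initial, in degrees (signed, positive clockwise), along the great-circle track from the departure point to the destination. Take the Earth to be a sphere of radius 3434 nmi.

At departure: θ₁ = atan2(sin Δλ cos φ₂, cos φ₁ sin φ₂ − sin φ₁ cos φ₂ cos Δλ) = 81.66°
At arrival: θ₂ = atan2(sin Δλ cos φ₁, −cos φ₂ sin φ₁ + sin φ₂ cos φ₁ cos Δλ) = 118.41°
Δθ = θ₂ − θ₁ = +36.8°

+36.8°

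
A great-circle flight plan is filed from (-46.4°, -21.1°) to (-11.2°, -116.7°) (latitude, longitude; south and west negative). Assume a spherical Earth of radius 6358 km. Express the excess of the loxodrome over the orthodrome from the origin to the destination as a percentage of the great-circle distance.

3.7%

Great circle: σ = 1.4961 rad → d_gc = Rσ = 9512.1 km
Rhumb: Δφ = +0.6144, Δλ = -1.6685, Δψ = +0.7196, q = Δφ/Δψ = 0.8537 → d_rh = R√(Δφ²+q²Δλ²) = 9863.1 km
Excess = (9863.1 − 9512.1) / 9512.1 = 351.0 / 9512.1 = 3.69% ≈ 3.7%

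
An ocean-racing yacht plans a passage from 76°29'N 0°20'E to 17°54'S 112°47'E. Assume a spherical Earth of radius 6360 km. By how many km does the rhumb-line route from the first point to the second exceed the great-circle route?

Great circle: cos σ = sin φ₁ sin φ₂ + cos φ₁ cos φ₂ cos Δλ,  σ = 1.9647 rad → d_gc = 12495.4 km
Rhumb line: Δψ = -2.4504, q = Δφ/Δψ = 0.6723, d_rh = R√(Δφ²+q²Δλ²) = 13423.0 km
Excess = 13423.0 − 12495.4 = 927.6 ≈ 928 km

928 km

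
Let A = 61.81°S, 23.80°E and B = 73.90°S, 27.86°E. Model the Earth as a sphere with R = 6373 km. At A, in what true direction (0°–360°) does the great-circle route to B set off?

174.7°

N = sin Δλ·cos φ₂ = +0.0196;  D = cos φ₁ sin φ₂ − sin φ₁ cos φ₂ cos Δλ = -0.2101
initial course = atan2(N, D) = 174.66°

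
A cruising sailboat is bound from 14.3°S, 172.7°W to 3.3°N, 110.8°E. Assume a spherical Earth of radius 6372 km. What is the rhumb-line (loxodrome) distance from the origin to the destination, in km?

8659 km

Δψ = ln[tan(π/4+φ₂/2)/tan(π/4+φ₁/2)] = +0.3098;  Δφ = +0.3072 rad,  Δλ = -1.3352 rad
q = Δφ/Δψ = 0.9914
d = R·√(Δφ² + q²Δλ²) = 6372·1.35887 = 8659 km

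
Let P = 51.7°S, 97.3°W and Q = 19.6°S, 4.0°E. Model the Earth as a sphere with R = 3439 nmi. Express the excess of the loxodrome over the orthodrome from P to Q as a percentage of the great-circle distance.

5.9%

Great circle: σ = 1.4214 rad → d_gc = Rσ = 4888.2 nmi
Rhumb: Δφ = +0.5603, Δλ = +1.7680, Δψ = +0.7087, q = Δφ/Δψ = 0.7905 → d_rh = R√(Δφ²+q²Δλ²) = 5178.2 nmi
Excess = (5178.2 − 4888.2) / 4888.2 = 290.0 / 4888.2 = 5.93% ≈ 5.9%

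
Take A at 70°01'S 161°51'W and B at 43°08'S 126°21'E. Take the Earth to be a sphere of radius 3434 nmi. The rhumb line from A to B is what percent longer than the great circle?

Great circle: σ = 0.7664 rad → d_gc = Rσ = 2631.7 nmi
Rhumb: Δφ = +0.4692, Δλ = -1.2531, Δψ = +0.9002, q = Δφ/Δψ = 0.5212 → d_rh = R√(Δφ²+q²Δλ²) = 2761.6 nmi
Excess = (2761.6 − 2631.7) / 2631.7 = 129.9 / 2631.7 = 4.94% ≈ 4.9%

4.9%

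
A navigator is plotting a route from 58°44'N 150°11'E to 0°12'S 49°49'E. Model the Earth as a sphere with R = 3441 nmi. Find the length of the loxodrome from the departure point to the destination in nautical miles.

6008 nmi

Δψ = ln[tan(π/4+φ₂/2)/tan(π/4+φ₁/2)] = -1.2771;  Δφ = -1.0286 rad,  Δλ = -1.7517 rad
q = Δφ/Δψ = 0.8054
d = R·√(Δφ² + q²Δλ²) = 3441·1.74603 = 6008 nmi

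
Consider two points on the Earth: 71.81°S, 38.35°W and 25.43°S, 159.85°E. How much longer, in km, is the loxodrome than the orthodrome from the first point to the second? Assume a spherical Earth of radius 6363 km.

2680 km

Great circle: cos σ = sin φ₁ sin φ₂ + cos φ₁ cos φ₂ cos Δλ,  σ = 1.4302 rad → d_gc = 9100.4 km
Rhumb line: Δψ = +1.3729, q = Δφ/Δψ = 0.5896, d_rh = R√(Δφ²+q²Δλ²) = 11780.5 km
Excess = 11780.5 − 9100.4 = 2680.1 ≈ 2680 km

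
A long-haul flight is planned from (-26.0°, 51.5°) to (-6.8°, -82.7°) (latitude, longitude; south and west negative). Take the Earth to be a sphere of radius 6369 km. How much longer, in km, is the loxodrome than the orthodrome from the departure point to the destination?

Great circle: cos σ = sin φ₁ sin φ₂ + cos φ₁ cos φ₂ cos Δλ,  σ = 2.1777 rad → d_gc = 13869.525 km
Rhumb line: Δψ = +0.3513, q = Δφ/Δψ = 0.9540, d_rh = R√(Δφ²+q²Δλ²) = 14391.031 km
Excess = 14391.031 − 13869.525 = 521.506 ≈ 522 km

522 km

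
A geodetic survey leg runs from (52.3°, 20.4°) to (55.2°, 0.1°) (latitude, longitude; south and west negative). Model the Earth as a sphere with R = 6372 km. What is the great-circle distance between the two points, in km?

1368 km

cos σ = sin φ₁ sin φ₂ + cos φ₁ cos φ₂ cos Δλ
      = sin(52.30°)sin(55.20°) + cos(52.30°)cos(55.20°)cos(-20.30°) = 0.9770
σ = 12.301° → d = Rσ = 6372·0.21469 = 1368 km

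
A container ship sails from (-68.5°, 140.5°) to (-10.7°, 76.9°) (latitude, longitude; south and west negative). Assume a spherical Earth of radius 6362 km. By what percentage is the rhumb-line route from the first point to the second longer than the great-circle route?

2.6%

Great circle: σ = 1.2314 rad → d_gc = Rσ = 7834.5 km
Rhumb: Δφ = +1.0088, Δλ = -1.1100, Δψ = +1.4736, q = Δφ/Δψ = 0.6846 → d_rh = R√(Δφ²+q²Δλ²) = 8035.0 km
Excess = (8035.0 − 7834.5) / 7834.5 = 200.5 / 7834.5 = 2.56% ≈ 2.6%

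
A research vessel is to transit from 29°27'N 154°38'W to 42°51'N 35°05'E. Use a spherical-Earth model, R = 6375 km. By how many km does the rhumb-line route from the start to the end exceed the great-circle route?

Great circle: cos σ = sin φ₁ sin φ₂ + cos φ₁ cos φ₂ cos Δλ,  σ = 1.8701 rad → d_gc = 11922.0 km
Rhumb line: Δψ = +0.2910, q = Δφ/Δψ = 0.8037, d_rh = R√(Δφ²+q²Δλ²) = 15299.3 km
Excess = 15299.3 − 11922.0 = 3377.3 ≈ 3377 km

3377 km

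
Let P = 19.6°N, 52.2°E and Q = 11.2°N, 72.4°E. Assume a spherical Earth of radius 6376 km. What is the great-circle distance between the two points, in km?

2357 km

cos σ = sin φ₁ sin φ₂ + cos φ₁ cos φ₂ cos Δλ
      = sin(19.60°)sin(11.20°) + cos(19.60°)cos(11.20°)cos(20.20°) = 0.9324
σ = 21.183° → d = Rσ = 6376·0.36971 = 2357 km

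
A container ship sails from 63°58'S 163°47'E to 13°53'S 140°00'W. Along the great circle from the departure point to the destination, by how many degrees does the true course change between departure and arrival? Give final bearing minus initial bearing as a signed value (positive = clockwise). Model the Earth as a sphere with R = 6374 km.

-40.7°

At departure: θ₁ = atan2(sin Δλ cos φ₂, cos φ₁ sin φ₂ − sin φ₁ cos φ₂ cos Δλ) = 64.80°
At arrival: θ₂ = atan2(sin Δλ cos φ₁, −cos φ₂ sin φ₁ + sin φ₂ cos φ₁ cos Δλ) = 24.15°
Δθ = θ₂ − θ₁ = -40.7°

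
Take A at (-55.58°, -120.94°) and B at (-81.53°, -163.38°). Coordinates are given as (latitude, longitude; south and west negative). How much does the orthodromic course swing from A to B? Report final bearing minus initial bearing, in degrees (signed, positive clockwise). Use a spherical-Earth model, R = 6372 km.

+40.7°

At departure: θ₁ = atan2(sin Δλ cos φ₂, cos φ₁ sin φ₂ − sin φ₁ cos φ₂ cos Δλ) = 191.96°
At arrival: θ₂ = atan2(sin Δλ cos φ₁, −cos φ₂ sin φ₁ + sin φ₂ cos φ₁ cos Δλ) = 232.65°
Δθ = θ₂ − θ₁ = +40.7°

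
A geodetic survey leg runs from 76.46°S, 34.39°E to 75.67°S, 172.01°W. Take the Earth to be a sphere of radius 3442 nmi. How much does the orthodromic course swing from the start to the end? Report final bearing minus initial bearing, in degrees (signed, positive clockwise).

At departure: θ₁ = atan2(sin Δλ cos φ₂, cos φ₁ sin φ₂ − sin φ₁ cos φ₂ cos Δλ) = 166.03°
At arrival: θ₂ = atan2(sin Δλ cos φ₁, −cos φ₂ sin φ₁ + sin φ₂ cos φ₁ cos Δλ) = 13.20°
Δθ = θ₂ − θ₁ = -152.8°

-152.8°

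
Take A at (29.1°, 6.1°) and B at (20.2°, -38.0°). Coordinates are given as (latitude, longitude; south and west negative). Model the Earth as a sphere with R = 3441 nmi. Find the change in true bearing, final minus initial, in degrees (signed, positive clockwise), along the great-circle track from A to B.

At departure: θ₁ = atan2(sin Δλ cos φ₂, cos φ₁ sin φ₂ − sin φ₁ cos φ₂ cos Δλ) = 267.72°
At arrival: θ₂ = atan2(sin Δλ cos φ₁, −cos φ₂ sin φ₁ + sin φ₂ cos φ₁ cos Δλ) = 248.48°
Δθ = θ₂ − θ₁ = -19.2°

-19.2°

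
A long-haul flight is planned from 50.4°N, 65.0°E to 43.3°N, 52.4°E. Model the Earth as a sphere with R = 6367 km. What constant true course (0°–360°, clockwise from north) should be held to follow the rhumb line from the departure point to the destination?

230.5°

Meridional parts: M(φ₁)=+1.0216, M(φ₂)=+0.8400 → ΔM = -0.1816;  Δλ = -0.2199 rad
tan C = Δλ / ΔM = +1.2112 → C = 230.45°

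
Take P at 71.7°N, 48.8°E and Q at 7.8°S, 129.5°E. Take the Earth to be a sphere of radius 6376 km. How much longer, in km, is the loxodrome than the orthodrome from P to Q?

373 km

Great circle: cos σ = sin φ₁ sin φ₂ + cos φ₁ cos φ₂ cos Δλ,  σ = 1.6495 rad → d_gc = 10516.9 km
Rhumb line: Δψ = -1.9625, q = Δφ/Δψ = 0.7070, d_rh = R√(Δφ²+q²Δλ²) = 10889.6 km
Excess = 10889.6 − 10516.9 = 372.7 ≈ 373 km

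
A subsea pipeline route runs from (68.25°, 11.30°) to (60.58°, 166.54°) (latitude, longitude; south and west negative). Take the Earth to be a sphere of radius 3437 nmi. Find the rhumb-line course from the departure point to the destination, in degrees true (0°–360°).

96.6°

Meridional parts: M(φ₁)=+1.6496, M(φ₂)=+1.3374 → ΔM = -0.3123;  Δλ = +2.7094 rad
tan C = Δλ / ΔM = -8.6767 → C = 96.57°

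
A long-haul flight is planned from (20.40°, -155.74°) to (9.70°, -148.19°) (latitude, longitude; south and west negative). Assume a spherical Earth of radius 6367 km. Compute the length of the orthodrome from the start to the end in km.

1438 km

Haversine: a = sin²(Δφ/2)+cos φ₁ cos φ₂ sin²(Δλ/2) = 0.01270;  σ = 2·atan2(√a,√(1−a))
σ = 12.940° → d = Rσ = 6367·0.22585 = 1438 km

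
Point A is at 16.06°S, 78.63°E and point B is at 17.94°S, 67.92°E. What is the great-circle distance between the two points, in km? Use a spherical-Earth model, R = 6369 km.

1157 km

Haversine: a = sin²(Δφ/2)+cos φ₁ cos φ₂ sin²(Δλ/2) = 0.00823;  σ = 2·atan2(√a,√(1−a))
σ = 10.411° → d = Rσ = 6369·0.18171 = 1157 km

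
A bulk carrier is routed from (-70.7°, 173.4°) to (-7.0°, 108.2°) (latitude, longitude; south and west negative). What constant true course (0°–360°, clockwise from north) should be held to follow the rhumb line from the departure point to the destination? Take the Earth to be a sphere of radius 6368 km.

Δψ = ln[tan(π/4+φ₂/2)/tan(π/4+φ₁/2)] = +1.6493
Δλ = -1.1380 rad (taken the short way round)
course = atan2(Δλ, Δψ) = 325.40°

325.4°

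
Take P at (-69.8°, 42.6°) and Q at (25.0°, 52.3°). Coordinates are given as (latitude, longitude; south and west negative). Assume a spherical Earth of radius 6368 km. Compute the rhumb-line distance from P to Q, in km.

Δψ = ln[tan(π/4+φ₂/2)/tan(π/4+φ₁/2)] = +2.1761;  Δφ = +1.6546 rad,  Δλ = +0.1693 rad
q = Δφ/Δψ = 0.7603
d = R·√(Δφ² + q²Δλ²) = 6368·1.65957 = 10568 km

10568 km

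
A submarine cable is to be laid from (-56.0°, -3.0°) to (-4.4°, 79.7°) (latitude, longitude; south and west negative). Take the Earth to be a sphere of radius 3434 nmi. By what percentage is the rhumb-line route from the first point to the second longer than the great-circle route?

3.0%

Great circle: σ = 1.4359 rad → d_gc = Rσ = 4931.0 nmi
Rhumb: Δφ = +0.9006, Δλ = +1.4434, Δψ = +1.1082, q = Δφ/Δψ = 0.8127 → d_rh = R√(Δφ²+q²Δλ²) = 5078.4 nmi
Excess = (5078.4 − 4931.0) / 4931.0 = 147.4 / 4931.0 = 2.99% ≈ 3.0%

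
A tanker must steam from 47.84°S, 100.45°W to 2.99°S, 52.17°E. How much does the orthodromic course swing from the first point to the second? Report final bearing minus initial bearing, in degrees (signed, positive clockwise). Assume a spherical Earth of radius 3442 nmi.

-124.6°

At departure: θ₁ = atan2(sin Δλ cos φ₂, cos φ₁ sin φ₂ − sin φ₁ cos φ₂ cos Δλ) = 146.44°
At arrival: θ₂ = atan2(sin Δλ cos φ₁, −cos φ₂ sin φ₁ + sin φ₂ cos φ₁ cos Δλ) = 21.81°
Δθ = θ₂ − θ₁ = -124.6°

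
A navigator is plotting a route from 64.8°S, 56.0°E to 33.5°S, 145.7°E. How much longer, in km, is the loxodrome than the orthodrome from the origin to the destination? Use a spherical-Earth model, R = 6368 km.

Great circle: cos σ = sin φ₁ sin φ₂ + cos φ₁ cos φ₂ cos Δλ,  σ = 1.0457 rad → d_gc = 6659.24 km
Rhumb line: Δψ = +0.8771, q = Δφ/Δψ = 0.6229, d_rh = R√(Δφ²+q²Δλ²) = 7117.65 km
Excess = 7117.65 − 6659.24 = 458.41 ≈ 458 km

458 km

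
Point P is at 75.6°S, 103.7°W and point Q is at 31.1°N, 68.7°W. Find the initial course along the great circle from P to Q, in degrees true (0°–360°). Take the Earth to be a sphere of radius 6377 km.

31.3°

N = sin Δλ·cos φ₂ = +0.4911;  D = cos φ₁ sin φ₂ − sin φ₁ cos φ₂ cos Δλ = +0.8078
initial course = atan2(N, D) = 31.30°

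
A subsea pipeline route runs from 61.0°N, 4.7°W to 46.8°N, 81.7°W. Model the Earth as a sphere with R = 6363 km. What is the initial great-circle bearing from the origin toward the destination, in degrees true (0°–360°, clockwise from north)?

θ = atan2( sin Δλ·cos φ₂ ,  cos φ₁ sin φ₂ − sin φ₁ cos φ₂ cos Δλ )
  = atan2(-0.6670, +0.2187) = 288.16°

288.2°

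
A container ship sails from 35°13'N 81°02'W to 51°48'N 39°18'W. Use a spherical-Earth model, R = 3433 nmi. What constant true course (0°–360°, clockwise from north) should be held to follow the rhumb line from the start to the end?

61.0°

Δψ = ln[tan(π/4+φ₂/2)/tan(π/4+φ₁/2)] = +0.4030
Δλ = +0.7284 rad (taken the short way round)
course = atan2(Δλ, Δψ) = 61.04°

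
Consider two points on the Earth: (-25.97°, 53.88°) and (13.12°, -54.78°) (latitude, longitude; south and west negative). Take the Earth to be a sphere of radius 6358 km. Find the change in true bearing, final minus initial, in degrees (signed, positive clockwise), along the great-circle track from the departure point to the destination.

Initial bearing θ₁ = atan2(sin Δλ cos φ₂, cos φ₁ sin φ₂ − sin φ₁ cos φ₂ cos Δλ) = 274.19°
Final bearing θ₂ = (initial bearing from the destination back to the start) + 180° = 292.98°
Δθ = θ₂ − θ₁ = +18.8°

+18.8°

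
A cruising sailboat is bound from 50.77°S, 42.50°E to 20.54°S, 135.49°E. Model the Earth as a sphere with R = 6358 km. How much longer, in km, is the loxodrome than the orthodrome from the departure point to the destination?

Great circle: cos σ = sin φ₁ sin φ₂ + cos φ₁ cos φ₂ cos Δλ,  σ = 1.3275 rad → d_gc = 8440.33 km
Rhumb line: Δψ = +0.6653, q = Δφ/Δψ = 0.7930, d_rh = R√(Δφ²+q²Δλ²) = 8843.84 km
Excess = 8843.84 − 8440.33 = 403.51 ≈ 404 km

404 km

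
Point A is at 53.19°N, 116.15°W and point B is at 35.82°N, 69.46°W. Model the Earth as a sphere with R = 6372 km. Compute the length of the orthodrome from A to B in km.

4081 km

Haversine: a = sin²(Δφ/2)+cos φ₁ cos φ₂ sin²(Δλ/2) = 0.09909;  σ = 2·atan2(√a,√(1−a))
σ = 36.696° → d = Rσ = 6372·0.64047 = 4081 km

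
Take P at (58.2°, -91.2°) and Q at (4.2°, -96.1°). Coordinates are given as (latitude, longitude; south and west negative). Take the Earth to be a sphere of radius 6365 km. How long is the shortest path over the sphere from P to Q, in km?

Haversine: a = sin²(Δφ/2)+cos φ₁ cos φ₂ sin²(Δλ/2) = 0.20707;  σ = 2·atan2(√a,√(1−a))
σ = 54.136° → d = Rσ = 6365·0.94485 = 6014 km

6014 km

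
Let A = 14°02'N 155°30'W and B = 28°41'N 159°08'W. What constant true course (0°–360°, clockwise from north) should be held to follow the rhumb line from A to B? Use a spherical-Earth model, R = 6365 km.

347.0°

Δψ = ln[tan(π/4+φ₂/2)/tan(π/4+φ₁/2)] = +0.2755
Δλ = -0.0634 rad (taken the short way round)
course = atan2(Δλ, Δψ) = 347.04°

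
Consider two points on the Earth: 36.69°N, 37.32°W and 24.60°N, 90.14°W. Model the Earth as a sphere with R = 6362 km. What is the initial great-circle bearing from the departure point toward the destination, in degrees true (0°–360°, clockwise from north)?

N = sin Δλ·cos φ₂ = -0.7244;  D = cos φ₁ sin φ₂ − sin φ₁ cos φ₂ cos Δλ = +0.0055
initial course = atan2(N, D) = 270.44°

270.4°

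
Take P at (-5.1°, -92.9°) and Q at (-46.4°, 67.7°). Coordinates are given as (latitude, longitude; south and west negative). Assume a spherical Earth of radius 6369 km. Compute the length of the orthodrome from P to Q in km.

cos σ = sin φ₁ sin φ₂ + cos φ₁ cos φ₂ cos Δλ
      = sin(-5.10°)sin(-46.40°) + cos(-5.10°)cos(-46.40°)cos(160.60°) = -0.5835
σ = 125.698° → d = Rσ = 6369·2.19385 = 13973 km

13973 km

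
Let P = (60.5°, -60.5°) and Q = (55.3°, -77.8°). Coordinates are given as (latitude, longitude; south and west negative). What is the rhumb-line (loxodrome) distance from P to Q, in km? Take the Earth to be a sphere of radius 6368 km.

Rhumb course C = atan2(Δλ, Δψ) with Δψ = ln[tan(π/4+φ₂/2)/tan(π/4+φ₁/2)] = -0.1711, Δλ = -0.3019 → C = 240.45°
d = R·|Δφ| / |cos C| = 6368·0.09076 / 0.49311 = 1172 km

1172 km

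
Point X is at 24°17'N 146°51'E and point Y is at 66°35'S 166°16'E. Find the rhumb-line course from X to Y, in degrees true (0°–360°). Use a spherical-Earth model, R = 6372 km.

Δψ = ln[tan(π/4+φ₂/2)/tan(π/4+φ₁/2)] = -2.0110
Δλ = +0.3389 rad (taken the short way round)
course = atan2(Δλ, Δψ) = 170.43°

170.4°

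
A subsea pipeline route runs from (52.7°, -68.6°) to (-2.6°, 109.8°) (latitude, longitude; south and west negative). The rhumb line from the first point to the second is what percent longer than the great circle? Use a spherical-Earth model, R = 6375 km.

Great circle: σ = 2.2669 rad → d_gc = Rσ = 14451.3 km
Rhumb: Δφ = -0.9652, Δλ = +3.1137, Δψ = -1.1316, q = Δφ/Δψ = 0.8530 → d_rh = R√(Δφ²+q²Δλ²) = 18014.2 km
Excess = (18014.2 − 14451.3) / 14451.3 = 3562.9 / 14451.3 = 24.655% ≈ 24.7%

24.7%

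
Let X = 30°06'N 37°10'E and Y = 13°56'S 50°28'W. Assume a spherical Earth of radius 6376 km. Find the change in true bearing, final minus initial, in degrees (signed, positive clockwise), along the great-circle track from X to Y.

Initial bearing θ₁ = atan2(sin Δλ cos φ₂, cos φ₁ sin φ₂ − sin φ₁ cos φ₂ cos Δλ) = 256.75°
Final bearing θ₂ = (initial bearing from the destination back to the start) + 180° = 240.18°
Δθ = θ₂ − θ₁ = -16.6°

-16.6°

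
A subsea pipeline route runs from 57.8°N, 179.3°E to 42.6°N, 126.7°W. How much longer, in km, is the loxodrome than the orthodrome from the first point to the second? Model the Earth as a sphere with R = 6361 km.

Great circle: cos σ = sin φ₁ sin φ₂ + cos φ₁ cos φ₂ cos Δλ,  σ = 0.6379 rad → d_gc = 4057.9 km
Rhumb line: Δψ = -0.4193, q = Δφ/Δψ = 0.6327, d_rh = R√(Δφ²+q²Δλ²) = 4151.8 km
Excess = 4151.8 − 4057.9 = 93.9 ≈ 94 km

94 km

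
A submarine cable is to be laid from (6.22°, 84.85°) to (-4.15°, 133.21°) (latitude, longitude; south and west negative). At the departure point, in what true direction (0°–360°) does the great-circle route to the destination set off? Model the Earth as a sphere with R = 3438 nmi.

100.9°

θ = atan2( sin Δλ·cos φ₂ ,  cos φ₁ sin φ₂ − sin φ₁ cos φ₂ cos Δλ )
  = atan2(+0.7454, -0.1437) = 100.92°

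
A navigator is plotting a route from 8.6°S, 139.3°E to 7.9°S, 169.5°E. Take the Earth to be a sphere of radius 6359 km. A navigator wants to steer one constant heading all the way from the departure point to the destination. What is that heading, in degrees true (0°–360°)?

Meridional parts: M(φ₁)=-0.1507, M(φ₂)=-0.1383 → ΔM = +0.0123;  Δλ = +0.5271 rad
tan C = Δλ / ΔM = +42.6961 → C = 88.66°

88.7°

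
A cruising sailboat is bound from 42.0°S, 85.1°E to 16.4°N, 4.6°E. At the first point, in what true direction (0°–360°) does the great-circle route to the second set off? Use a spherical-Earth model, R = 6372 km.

288.5°

θ = atan2( sin Δλ·cos φ₂ ,  cos φ₁ sin φ₂ − sin φ₁ cos φ₂ cos Δλ )
  = atan2(-0.9462, +0.3158) = 288.46°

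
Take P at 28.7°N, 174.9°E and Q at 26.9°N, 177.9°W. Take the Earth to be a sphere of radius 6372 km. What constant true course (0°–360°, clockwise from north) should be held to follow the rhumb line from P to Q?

Δψ = ln[tan(π/4+φ₂/2)/tan(π/4+φ₁/2)] = -0.0355
Δλ = +0.1257 rad (taken the short way round)
course = atan2(Δλ, Δψ) = 105.78°

105.8°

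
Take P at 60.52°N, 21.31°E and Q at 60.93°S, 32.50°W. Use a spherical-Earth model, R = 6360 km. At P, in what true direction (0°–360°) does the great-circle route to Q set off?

210.0°

θ = atan2( sin Δλ·cos φ₂ ,  cos φ₁ sin φ₂ − sin φ₁ cos φ₂ cos Δλ )
  = atan2(-0.3921, -0.6799) = 209.98°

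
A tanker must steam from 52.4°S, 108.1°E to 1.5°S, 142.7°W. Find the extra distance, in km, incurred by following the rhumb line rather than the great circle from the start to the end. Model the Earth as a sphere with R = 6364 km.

Great circle: cos σ = sin φ₁ sin φ₂ + cos φ₁ cos φ₂ cos Δλ,  σ = 1.7516 rad → d_gc = 11147.4 km
Rhumb line: Δψ = +1.0514, q = Δφ/Δψ = 0.8450, d_rh = R√(Δφ²+q²Δλ²) = 11704.7 km
Excess = 11704.7 − 11147.4 = 557.3 ≈ 557 km

557 km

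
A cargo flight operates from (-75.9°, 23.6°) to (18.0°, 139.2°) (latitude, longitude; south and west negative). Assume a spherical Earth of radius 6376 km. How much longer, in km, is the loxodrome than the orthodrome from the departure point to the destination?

991 km

Great circle: cos σ = sin φ₁ sin φ₂ + cos φ₁ cos φ₂ cos Δλ,  σ = 1.9821 rad → d_gc = 12638.0 km
Rhumb line: Δψ = +2.4096, q = Δφ/Δψ = 0.6801, d_rh = R√(Δφ²+q²Δλ²) = 13628.8 km
Excess = 13628.8 − 12638.0 = 990.8 ≈ 991 km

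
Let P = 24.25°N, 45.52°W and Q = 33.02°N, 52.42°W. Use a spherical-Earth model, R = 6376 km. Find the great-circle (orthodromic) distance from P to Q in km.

Haversine: a = sin²(Δφ/2)+cos φ₁ cos φ₂ sin²(Δλ/2) = 0.00861;  σ = 2·atan2(√a,√(1−a))
σ = 10.651° → d = Rσ = 6376·0.18589 = 1185 km

1185 km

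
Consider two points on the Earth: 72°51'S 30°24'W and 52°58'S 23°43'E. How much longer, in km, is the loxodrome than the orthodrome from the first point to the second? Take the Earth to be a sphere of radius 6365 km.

Great circle: cos σ = sin φ₁ sin φ₂ + cos φ₁ cos φ₂ cos Δλ,  σ = 0.5219 rad → d_gc = 3321.7 km
Rhumb line: Δψ = +0.7980, q = Δφ/Δψ = 0.4349, d_rh = R√(Δφ²+q²Δλ²) = 3422.6 km
Excess = 3422.6 − 3321.7 = 100.9 ≈ 101 km

101 km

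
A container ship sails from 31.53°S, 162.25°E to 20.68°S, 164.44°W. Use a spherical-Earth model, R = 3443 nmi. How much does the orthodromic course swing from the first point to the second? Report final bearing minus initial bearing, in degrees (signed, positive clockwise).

Initial bearing θ₁ = atan2(sin Δλ cos φ₂, cos φ₁ sin φ₂ − sin φ₁ cos φ₂ cos Δλ) = 78.14°
Final bearing θ₂ = (initial bearing from the destination back to the start) + 180° = 63.08°
Δθ = θ₂ − θ₁ = -15.1°

-15.1°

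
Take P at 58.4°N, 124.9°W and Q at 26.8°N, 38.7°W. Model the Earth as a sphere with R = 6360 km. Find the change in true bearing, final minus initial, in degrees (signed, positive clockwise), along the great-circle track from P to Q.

At departure: θ₁ = atan2(sin Δλ cos φ₂, cos φ₁ sin φ₂ − sin φ₁ cos φ₂ cos Δλ) = 78.21°
At arrival: θ₂ = atan2(sin Δλ cos φ₁, −cos φ₂ sin φ₁ + sin φ₂ cos φ₁ cos Δλ) = 144.92°
Δθ = θ₂ − θ₁ = +66.7°

+66.7°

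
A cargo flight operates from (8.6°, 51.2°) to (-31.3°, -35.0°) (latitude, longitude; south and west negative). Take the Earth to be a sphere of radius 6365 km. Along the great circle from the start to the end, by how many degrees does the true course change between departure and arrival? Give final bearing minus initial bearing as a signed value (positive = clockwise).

+22.2°

Initial bearing θ₁ = atan2(sin Δλ cos φ₂, cos φ₁ sin φ₂ − sin φ₁ cos φ₂ cos Δλ) = 238.52°
Final bearing θ₂ = (initial bearing from the destination back to the start) + 180° = 260.69°
Δθ = θ₂ − θ₁ = +22.2°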